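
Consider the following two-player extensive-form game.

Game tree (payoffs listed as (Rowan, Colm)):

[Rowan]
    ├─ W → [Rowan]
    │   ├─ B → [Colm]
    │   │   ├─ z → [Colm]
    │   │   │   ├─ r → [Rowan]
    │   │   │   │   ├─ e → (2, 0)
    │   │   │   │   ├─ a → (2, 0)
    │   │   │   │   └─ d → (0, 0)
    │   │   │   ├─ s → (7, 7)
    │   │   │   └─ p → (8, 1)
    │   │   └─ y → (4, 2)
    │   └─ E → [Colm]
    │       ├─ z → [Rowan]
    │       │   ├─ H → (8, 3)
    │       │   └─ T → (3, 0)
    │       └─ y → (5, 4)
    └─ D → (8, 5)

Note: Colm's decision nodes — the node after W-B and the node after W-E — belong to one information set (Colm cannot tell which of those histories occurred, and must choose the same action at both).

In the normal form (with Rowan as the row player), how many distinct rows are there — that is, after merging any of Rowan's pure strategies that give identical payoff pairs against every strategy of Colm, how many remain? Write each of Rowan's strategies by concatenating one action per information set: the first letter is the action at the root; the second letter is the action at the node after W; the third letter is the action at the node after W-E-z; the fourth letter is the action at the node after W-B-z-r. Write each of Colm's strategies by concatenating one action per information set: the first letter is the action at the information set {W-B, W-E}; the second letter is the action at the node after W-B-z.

5

Rowan has 24 pure strategies: WBHe, WBHa, WBHd, WBTe, WBTa, WBTd, WEHe, WEHa, WEHd, WETe, WETa, WETd, DBHe, DBHa, DBHd, DBTe, DBTa, DBTd, DEHe, DEHa, DEHd, DETe, DETa, DETd. Columns: zr, zs, zp, yr, ys, yp.
{WBHe, WBHa, WBTe, WBTa} → row (2,0) (7,7) (8,1) (4,2) (4,2) (4,2)
{WBHd, WBTd} → row (0,0) (7,7) (8,1) (4,2) (4,2) (4,2)
{WEHe, WEHa, WEHd} → row (8,3) (8,3) (8,3) (5,4) (5,4) (5,4)
{WETe, WETa, WETd} → row (3,0) (3,0) (3,0) (5,4) (5,4) (5,4)
{DBHe, DBHa, DBHd, DBTe, DBTa, DBTd, DEHe, DEHa, DEHd, DETe, DETa, DETd} → row (8,5) (8,5) (8,5) (8,5) (8,5) (8,5)
That's 5 distinct rows out of 24 strategies.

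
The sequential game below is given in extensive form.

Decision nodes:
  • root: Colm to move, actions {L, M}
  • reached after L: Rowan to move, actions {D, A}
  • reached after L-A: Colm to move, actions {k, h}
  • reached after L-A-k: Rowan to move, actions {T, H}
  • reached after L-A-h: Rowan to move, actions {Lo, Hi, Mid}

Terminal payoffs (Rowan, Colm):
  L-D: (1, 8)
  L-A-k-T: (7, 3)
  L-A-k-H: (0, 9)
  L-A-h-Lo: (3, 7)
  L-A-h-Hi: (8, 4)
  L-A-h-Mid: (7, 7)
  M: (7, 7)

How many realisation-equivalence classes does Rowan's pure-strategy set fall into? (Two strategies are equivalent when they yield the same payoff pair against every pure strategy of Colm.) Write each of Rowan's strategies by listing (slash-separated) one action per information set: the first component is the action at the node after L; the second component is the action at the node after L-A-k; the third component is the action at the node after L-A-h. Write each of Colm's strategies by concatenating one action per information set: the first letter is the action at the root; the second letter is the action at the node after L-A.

Rowan has 12 pure strategies: D/T/Lo, D/T/Hi, D/T/Mid, D/H/Lo, D/H/Hi, D/H/Mid, A/T/Lo, A/T/Hi, A/T/Mid, A/H/Lo, A/H/Hi, A/H/Mid. Columns: Lk, Lh, Mk, Mh.
{D/T/Lo, D/T/Hi, D/T/Mid, D/H/Lo, D/H/Hi, D/H/Mid} → row (1,8) (1,8) (7,7) (7,7)
{A/T/Lo} → row (7,3) (3,7) (7,7) (7,7)
{A/T/Hi} → row (7,3) (8,4) (7,7) (7,7)
{A/T/Mid} → row (7,3) (7,7) (7,7) (7,7)
{A/H/Lo} → row (0,9) (3,7) (7,7) (7,7)
{A/H/Hi} → row (0,9) (8,4) (7,7) (7,7)
{A/H/Mid} → row (0,9) (7,7) (7,7) (7,7)
That's 7 distinct rows out of 12 strategies.

7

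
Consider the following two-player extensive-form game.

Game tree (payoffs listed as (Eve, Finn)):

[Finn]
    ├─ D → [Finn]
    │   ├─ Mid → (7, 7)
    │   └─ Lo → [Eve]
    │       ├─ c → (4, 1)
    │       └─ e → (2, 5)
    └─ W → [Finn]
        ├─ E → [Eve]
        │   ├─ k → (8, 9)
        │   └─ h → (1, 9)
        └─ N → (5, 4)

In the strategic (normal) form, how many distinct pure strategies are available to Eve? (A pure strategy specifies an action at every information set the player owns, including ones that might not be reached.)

Eve owns the node after D-Lo with actions {c, e} — two choices.
Eve owns the node after W-E with actions {k, h} — two choices.
A pure strategy fixes one action at each information set independently, so the count is the product 2 × 2 = 4.

4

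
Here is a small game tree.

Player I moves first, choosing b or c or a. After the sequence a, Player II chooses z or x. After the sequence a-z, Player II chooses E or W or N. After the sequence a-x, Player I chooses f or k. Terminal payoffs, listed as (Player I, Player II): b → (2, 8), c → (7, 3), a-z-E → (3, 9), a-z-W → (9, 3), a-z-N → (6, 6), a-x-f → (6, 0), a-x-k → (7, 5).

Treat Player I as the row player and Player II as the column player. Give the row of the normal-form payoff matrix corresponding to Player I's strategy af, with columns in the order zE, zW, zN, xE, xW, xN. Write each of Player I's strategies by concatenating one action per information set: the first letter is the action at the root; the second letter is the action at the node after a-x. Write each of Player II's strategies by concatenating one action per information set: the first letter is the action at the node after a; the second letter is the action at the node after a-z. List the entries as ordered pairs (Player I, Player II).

(3,9) (9,3) (6,6) (6,0) (6,0) (6,0)

vs zE: Player I plays a → Player II plays z at [a] → Player II plays E at [a-z] → (3, 9)
vs zW: Player I plays a → Player II plays z at [a] → Player II plays W at [a-z] → (9, 3)
vs zN: Player I plays a → Player II plays z at [a] → Player II plays N at [a-z] → (6, 6)
vs xE: Player I plays a → Player II plays x at [a] → Player I plays f at [a-x] → (6, 0)
vs xW: Player I plays a → Player II plays x at [a] → Player I plays f at [a-x] → (6, 0)
vs xN: Player I plays a → Player II plays x at [a] → Player I plays f at [a-x] → (6, 0)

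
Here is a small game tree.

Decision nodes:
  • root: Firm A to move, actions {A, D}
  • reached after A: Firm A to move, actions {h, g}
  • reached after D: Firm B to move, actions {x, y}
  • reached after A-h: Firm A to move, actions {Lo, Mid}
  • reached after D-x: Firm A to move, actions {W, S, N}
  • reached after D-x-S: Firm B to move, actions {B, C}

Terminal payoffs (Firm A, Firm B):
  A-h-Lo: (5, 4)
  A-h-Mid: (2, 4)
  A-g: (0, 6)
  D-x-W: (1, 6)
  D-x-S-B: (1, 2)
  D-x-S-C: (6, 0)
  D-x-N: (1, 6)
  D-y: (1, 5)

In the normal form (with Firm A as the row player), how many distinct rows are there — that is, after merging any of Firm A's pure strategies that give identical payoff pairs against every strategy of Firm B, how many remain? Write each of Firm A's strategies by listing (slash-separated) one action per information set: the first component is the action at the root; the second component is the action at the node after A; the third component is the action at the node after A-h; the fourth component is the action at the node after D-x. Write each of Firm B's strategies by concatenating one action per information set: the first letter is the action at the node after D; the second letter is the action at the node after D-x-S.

5

Firm A has 24 pure strategies: A/h/Lo/W, A/h/Lo/S, A/h/Lo/N, A/h/Mid/W, A/h/Mid/S, A/h/Mid/N, A/g/Lo/W, A/g/Lo/S, A/g/Lo/N, A/g/Mid/W, A/g/Mid/S, A/g/Mid/N, D/h/Lo/W, D/h/Lo/S, D/h/Lo/N, D/h/Mid/W, D/h/Mid/S, D/h/Mid/N, D/g/Lo/W, D/g/Lo/S, D/g/Lo/N, D/g/Mid/W, D/g/Mid/S, D/g/Mid/N. Columns: xB, xC, yB, yC.
{A/h/Lo/W, A/h/Lo/S, A/h/Lo/N} → row (5,4) (5,4) (5,4) (5,4)
{A/h/Mid/W, A/h/Mid/S, A/h/Mid/N} → row (2,4) (2,4) (2,4) (2,4)
{A/g/Lo/W, A/g/Lo/S, A/g/Lo/N, A/g/Mid/W, A/g/Mid/S, A/g/Mid/N} → row (0,6) (0,6) (0,6) (0,6)
{D/h/Lo/W, D/h/Lo/N, D/h/Mid/W, D/h/Mid/N, D/g/Lo/W, D/g/Lo/N, D/g/Mid/W, D/g/Mid/N} → row (1,6) (1,6) (1,5) (1,5)
{D/h/Lo/S, D/h/Mid/S, D/g/Lo/S, D/g/Mid/S} → row (1,2) (6,0) (1,5) (1,5)
That's 5 distinct rows out of 24 strategies.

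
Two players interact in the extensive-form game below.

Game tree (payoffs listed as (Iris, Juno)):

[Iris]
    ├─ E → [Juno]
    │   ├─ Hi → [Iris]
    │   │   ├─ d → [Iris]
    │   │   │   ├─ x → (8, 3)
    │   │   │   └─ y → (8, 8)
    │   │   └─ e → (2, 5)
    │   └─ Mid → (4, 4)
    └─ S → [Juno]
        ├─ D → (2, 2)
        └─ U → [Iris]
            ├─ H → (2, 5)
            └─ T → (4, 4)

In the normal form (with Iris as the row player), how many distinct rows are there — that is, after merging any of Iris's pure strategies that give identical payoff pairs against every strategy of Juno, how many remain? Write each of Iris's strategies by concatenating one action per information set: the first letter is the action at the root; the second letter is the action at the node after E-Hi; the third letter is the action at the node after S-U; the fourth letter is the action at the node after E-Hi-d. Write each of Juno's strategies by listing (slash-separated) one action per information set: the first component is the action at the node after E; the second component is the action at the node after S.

5

Iris has 16 pure strategies: EdHx, EdHy, EdTx, EdTy, EeHx, EeHy, EeTx, EeTy, SdHx, SdHy, SdTx, SdTy, SeHx, SeHy, SeTx, SeTy. Columns: Hi/D, Hi/U, Mid/D, Mid/U.
{EdHx, EdTx} → row (8,3) (8,3) (4,4) (4,4)
{EdHy, EdTy} → row (8,8) (8,8) (4,4) (4,4)
{EeHx, EeHy, EeTx, EeTy} → row (2,5) (2,5) (4,4) (4,4)
{SdHx, SdHy, SeHx, SeHy} → row (2,2) (2,5) (2,2) (2,5)
{SdTx, SdTy, SeTx, SeTy} → row (2,2) (4,4) (2,2) (4,4)
That's 5 distinct rows out of 16 strategies.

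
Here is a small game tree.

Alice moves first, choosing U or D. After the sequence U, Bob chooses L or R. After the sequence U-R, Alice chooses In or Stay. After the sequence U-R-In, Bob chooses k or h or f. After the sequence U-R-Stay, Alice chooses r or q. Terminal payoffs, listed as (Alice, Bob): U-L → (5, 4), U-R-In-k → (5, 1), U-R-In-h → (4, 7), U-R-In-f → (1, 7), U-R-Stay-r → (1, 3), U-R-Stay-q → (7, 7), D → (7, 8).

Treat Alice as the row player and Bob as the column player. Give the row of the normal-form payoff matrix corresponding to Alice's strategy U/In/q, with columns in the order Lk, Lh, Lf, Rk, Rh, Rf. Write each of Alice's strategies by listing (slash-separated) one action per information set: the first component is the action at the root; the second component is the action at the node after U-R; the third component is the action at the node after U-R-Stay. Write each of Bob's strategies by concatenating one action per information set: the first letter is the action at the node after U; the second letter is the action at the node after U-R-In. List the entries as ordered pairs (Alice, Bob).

vs Lk: Alice plays U → Bob plays L at [U] → (5, 4)
vs Lh: Alice plays U → Bob plays L at [U] → (5, 4)
vs Lf: Alice plays U → Bob plays L at [U] → (5, 4)
vs Rk: Alice plays U → Bob plays R at [U] → Alice plays In at [U-R] → Bob plays k at [U-R-In] → (5, 1)
vs Rh: Alice plays U → Bob plays R at [U] → Alice plays In at [U-R] → Bob plays h at [U-R-In] → (4, 7)
vs Rf: Alice plays U → Bob plays R at [U] → Alice plays In at [U-R] → Bob plays f at [U-R-In] → (1, 7)

(5,4) (5,4) (5,4) (5,1) (4,7) (1,7)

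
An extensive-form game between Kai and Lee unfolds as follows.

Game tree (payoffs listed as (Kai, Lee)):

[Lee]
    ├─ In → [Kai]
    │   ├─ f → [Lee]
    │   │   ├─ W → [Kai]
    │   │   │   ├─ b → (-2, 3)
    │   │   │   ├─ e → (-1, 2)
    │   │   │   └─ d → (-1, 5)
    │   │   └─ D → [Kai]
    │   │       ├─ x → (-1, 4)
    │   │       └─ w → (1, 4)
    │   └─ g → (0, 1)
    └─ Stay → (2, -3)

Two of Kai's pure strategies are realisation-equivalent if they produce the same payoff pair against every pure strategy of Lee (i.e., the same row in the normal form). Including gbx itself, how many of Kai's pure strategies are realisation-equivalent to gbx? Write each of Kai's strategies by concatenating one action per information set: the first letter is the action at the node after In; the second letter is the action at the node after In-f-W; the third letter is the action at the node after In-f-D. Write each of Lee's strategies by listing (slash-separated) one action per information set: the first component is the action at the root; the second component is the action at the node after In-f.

6

Row for gbx (columns In/W, In/D, Stay/W, Stay/D): (0,1) (0,1) (2,-3) (2,-3).
Under gbx, Kai's choice at the node after In-f-W and at the node after In-f-D can never be reached regardless of what Lee does, so varying those choices leaves every outcome unchanged.
Holding the reachable choices fixed and varying the unreachable ones freely already gives 3 × 2 = 6 equivalent strategies.
No other strategy reproduces this row, so those 6 are the full class: gbx, gbw, gex, gew, gdx, gdw.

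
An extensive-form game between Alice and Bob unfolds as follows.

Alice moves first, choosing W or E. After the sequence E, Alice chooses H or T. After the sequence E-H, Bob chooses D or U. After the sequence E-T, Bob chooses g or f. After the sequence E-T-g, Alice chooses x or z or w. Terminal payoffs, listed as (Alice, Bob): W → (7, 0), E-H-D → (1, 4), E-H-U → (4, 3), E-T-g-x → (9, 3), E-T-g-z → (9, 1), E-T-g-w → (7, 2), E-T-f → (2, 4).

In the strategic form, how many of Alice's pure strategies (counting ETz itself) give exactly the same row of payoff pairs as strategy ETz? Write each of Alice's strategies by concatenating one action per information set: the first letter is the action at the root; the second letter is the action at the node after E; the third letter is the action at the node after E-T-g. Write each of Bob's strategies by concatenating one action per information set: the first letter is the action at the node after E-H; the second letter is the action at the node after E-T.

Row for ETz (columns Dg, Df, Ug, Uf): (9,1) (2,4) (9,1) (2,4).
Every one of Alice's information sets is on the play path for some reply by Bob when Alice follows ETz.
Changing the action at any of them therefore changes at least one column, so only ETz itself gives this row.

1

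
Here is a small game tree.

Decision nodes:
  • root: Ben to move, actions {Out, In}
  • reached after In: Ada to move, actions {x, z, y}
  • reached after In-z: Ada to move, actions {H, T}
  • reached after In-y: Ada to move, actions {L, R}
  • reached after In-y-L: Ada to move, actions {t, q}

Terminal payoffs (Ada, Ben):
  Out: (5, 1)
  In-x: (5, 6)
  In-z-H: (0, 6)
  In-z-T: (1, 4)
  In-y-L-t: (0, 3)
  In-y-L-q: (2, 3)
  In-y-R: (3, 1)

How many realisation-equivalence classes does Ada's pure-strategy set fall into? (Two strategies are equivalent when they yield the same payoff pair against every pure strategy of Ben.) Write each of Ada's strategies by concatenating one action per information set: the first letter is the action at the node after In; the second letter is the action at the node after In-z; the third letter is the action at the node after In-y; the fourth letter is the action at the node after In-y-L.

6

Ada has 24 pure strategies: xHLt, xHLq, xHRt, xHRq, xTLt, xTLq, xTRt, xTRq, zHLt, zHLq, zHRt, zHRq, zTLt, zTLq, zTRt, zTRq, yHLt, yHLq, yHRt, yHRq, yTLt, yTLq, yTRt, yTRq. Columns: Out, In.
{xHLt, xHLq, xHRt, xHRq, xTLt, xTLq, xTRt, xTRq} → row (5,1) (5,6)
{zHLt, zHLq, zHRt, zHRq} → row (5,1) (0,6)
{zTLt, zTLq, zTRt, zTRq} → row (5,1) (1,4)
{yHLt, yTLt} → row (5,1) (0,3)
{yHLq, yTLq} → row (5,1) (2,3)
{yHRt, yHRq, yTRt, yTRq} → row (5,1) (3,1)
That's 6 distinct rows out of 24 strategies.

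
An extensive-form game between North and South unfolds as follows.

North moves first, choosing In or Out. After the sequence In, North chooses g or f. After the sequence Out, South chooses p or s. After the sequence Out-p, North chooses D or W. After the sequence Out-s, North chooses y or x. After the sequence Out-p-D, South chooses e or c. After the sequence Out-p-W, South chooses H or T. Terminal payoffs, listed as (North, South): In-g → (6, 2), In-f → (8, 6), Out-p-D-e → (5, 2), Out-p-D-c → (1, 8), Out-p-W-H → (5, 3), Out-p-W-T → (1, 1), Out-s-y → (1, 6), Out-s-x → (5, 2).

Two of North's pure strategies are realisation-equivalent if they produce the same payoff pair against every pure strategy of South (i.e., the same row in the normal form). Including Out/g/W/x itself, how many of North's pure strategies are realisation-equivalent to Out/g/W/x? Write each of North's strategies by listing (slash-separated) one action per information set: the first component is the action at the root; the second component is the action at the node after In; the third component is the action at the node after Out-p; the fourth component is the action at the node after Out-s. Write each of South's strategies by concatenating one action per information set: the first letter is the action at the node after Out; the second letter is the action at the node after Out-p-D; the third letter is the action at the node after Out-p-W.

Row for Out/g/W/x (columns peH, peT, pcH, pcT, seH, seT, scH, scT): (5,3) (1,1) (5,3) (1,1) (5,2) (5,2) (5,2) (5,2).
Under Out/g/W/x, North's choice at the node after In can never be reached regardless of what South does, so varying those choices leaves every outcome unchanged.
Holding the reachable choices fixed and varying the unreachable one freely already gives 2 equivalent strategies.
No other strategy reproduces this row, so those 2 are the full class: Out/g/W/x, Out/f/W/x.

2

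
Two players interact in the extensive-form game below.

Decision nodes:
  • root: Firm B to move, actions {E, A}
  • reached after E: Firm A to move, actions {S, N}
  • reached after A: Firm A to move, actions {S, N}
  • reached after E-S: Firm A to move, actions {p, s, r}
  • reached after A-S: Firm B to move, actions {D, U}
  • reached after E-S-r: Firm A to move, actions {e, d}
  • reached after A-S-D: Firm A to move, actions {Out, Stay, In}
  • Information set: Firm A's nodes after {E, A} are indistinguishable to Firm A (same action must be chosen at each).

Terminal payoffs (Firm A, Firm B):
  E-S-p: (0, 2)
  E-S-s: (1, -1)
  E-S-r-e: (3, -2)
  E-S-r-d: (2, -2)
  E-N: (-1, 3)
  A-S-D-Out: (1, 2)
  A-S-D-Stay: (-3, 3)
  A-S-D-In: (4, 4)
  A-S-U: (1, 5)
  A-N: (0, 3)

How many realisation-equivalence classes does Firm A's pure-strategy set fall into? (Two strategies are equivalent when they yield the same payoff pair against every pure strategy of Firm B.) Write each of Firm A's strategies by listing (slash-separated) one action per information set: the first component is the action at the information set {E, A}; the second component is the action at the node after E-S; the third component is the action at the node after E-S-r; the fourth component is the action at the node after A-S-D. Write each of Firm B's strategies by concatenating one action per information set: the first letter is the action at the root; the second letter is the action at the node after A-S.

Firm A has 36 pure strategies: S/p/e/Out, S/p/e/Stay, S/p/e/In, S/p/d/Out, S/p/d/Stay, S/p/d/In, S/s/e/Out, S/s/e/Stay, S/s/e/In, S/s/d/Out, S/s/d/Stay, S/s/d/In, S/r/e/Out, S/r/e/Stay, S/r/e/In, S/r/d/Out, S/r/d/Stay, S/r/d/In, N/p/e/Out, N/p/e/Stay, N/p/e/In, N/p/d/Out, N/p/d/Stay, N/p/d/In, N/s/e/Out, N/s/e/Stay, N/s/e/In, N/s/d/Out, N/s/d/Stay, N/s/d/In, N/r/e/Out, N/r/e/Stay, N/r/e/In, N/r/d/Out, N/r/d/Stay, N/r/d/In. Columns: ED, EU, AD, AU.
{S/p/e/Out, S/p/d/Out} → row (0,2) (0,2) (1,2) (1,5)
{S/p/e/Stay, S/p/d/Stay} → row (0,2) (0,2) (-3,3) (1,5)
{S/p/e/In, S/p/d/In} → row (0,2) (0,2) (4,4) (1,5)
{S/s/e/Out, S/s/d/Out} → row (1,-1) (1,-1) (1,2) (1,5)
{S/s/e/Stay, S/s/d/Stay} → row (1,-1) (1,-1) (-3,3) (1,5)
{S/s/e/In, S/s/d/In} → row (1,-1) (1,-1) (4,4) (1,5)
{S/r/e/Out} → row (3,-2) (3,-2) (1,2) (1,5)
{S/r/e/Stay} → row (3,-2) (3,-2) (-3,3) (1,5)
{S/r/e/In} → row (3,-2) (3,-2) (4,4) (1,5)
{S/r/d/Out} → row (2,-2) (2,-2) (1,2) (1,5)
{S/r/d/Stay} → row (2,-2) (2,-2) (-3,3) (1,5)
{S/r/d/In} → row (2,-2) (2,-2) (4,4) (1,5)
{N/p/e/Out, N/p/e/Stay, N/p/e/In, N/p/d/Out, N/p/d/Stay, N/p/d/In, N/s/e/Out, N/s/e/Stay, N/s/e/In, N/s/d/Out, N/s/d/Stay, N/s/d/In, N/r/e/Out, N/r/e/Stay, N/r/e/In, N/r/d/Out, N/r/d/Stay, N/r/d/In} → row (-1,3) (-1,3) (0,3) (0,3)
That's 13 distinct rows out of 36 strategies.

13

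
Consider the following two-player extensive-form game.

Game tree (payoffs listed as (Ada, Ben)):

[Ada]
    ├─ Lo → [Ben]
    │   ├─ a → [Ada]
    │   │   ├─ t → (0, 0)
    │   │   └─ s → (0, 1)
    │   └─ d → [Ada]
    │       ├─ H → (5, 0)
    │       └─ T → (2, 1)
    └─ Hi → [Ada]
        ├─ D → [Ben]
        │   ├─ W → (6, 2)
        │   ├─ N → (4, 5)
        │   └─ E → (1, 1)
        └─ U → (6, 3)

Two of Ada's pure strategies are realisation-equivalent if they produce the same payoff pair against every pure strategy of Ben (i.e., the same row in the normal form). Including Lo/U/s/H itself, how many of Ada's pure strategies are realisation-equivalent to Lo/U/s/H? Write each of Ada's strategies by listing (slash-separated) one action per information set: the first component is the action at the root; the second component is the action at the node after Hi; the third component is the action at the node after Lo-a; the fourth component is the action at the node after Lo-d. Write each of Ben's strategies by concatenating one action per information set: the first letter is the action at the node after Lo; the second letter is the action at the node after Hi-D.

Row for Lo/U/s/H (columns aW, aN, aE, dW, dN, dE): (0,1) (0,1) (0,1) (5,0) (5,0) (5,0).
Under Lo/U/s/H, Ada's choice at the node after Hi can never be reached regardless of what Ben does, so varying those choices leaves every outcome unchanged.
Holding the reachable choices fixed and varying the unreachable one freely already gives 2 equivalent strategies.
No other strategy reproduces this row, so those 2 are the full class: Lo/D/s/H, Lo/U/s/H.

2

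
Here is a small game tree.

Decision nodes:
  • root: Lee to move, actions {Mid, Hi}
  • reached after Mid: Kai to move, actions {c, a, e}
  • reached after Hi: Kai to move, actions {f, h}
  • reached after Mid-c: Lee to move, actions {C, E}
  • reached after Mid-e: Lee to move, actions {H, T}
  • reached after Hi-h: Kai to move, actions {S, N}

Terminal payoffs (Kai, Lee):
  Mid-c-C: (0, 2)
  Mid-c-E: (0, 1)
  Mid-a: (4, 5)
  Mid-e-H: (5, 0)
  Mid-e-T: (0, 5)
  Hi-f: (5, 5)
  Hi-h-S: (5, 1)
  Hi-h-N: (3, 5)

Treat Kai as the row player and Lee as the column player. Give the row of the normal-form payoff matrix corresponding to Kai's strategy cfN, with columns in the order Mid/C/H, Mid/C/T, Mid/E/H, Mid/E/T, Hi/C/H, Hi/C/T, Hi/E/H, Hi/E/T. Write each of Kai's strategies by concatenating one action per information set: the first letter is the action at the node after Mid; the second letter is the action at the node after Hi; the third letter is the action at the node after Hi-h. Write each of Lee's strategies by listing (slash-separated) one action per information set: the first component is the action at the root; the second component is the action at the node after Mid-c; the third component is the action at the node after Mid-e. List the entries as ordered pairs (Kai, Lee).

vs Mid/C/H: Lee plays Mid → Kai plays c at [Mid] → Lee plays C at [Mid-c] → (0, 2)
vs Mid/C/T: Lee plays Mid → Kai plays c at [Mid] → Lee plays C at [Mid-c] → (0, 2)
vs Mid/E/H: Lee plays Mid → Kai plays c at [Mid] → Lee plays E at [Mid-c] → (0, 1)
vs Mid/E/T: Lee plays Mid → Kai plays c at [Mid] → Lee plays E at [Mid-c] → (0, 1)
vs Hi/C/H: Lee plays Hi → Kai plays f at [Hi] → (5, 5)
vs Hi/C/T: Lee plays Hi → Kai plays f at [Hi] → (5, 5)
vs Hi/E/H: Lee plays Hi → Kai plays f at [Hi] → (5, 5)
vs Hi/E/T: Lee plays Hi → Kai plays f at [Hi] → (5, 5)

(0,2) (0,2) (0,1) (0,1) (5,5) (5,5) (5,5) (5,5)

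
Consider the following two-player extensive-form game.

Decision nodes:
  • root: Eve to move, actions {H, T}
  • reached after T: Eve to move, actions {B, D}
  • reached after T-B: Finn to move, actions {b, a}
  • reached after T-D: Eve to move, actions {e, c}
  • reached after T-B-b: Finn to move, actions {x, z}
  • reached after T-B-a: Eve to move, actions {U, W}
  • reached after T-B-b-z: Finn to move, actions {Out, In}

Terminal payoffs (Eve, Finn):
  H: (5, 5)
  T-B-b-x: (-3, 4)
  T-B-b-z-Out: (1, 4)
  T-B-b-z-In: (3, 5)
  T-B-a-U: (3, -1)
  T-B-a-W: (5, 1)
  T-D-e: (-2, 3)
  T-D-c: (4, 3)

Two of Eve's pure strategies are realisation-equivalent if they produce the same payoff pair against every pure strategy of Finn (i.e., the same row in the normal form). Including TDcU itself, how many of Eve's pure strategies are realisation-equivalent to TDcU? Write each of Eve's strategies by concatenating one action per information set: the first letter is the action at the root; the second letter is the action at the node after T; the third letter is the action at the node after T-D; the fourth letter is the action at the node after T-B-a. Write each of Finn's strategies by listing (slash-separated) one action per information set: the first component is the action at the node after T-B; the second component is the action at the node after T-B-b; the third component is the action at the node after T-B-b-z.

Row for TDcU (columns b/x/Out, b/x/In, b/z/Out, b/z/In, a/x/Out, a/x/In, a/z/Out, a/z/In): (4,3) (4,3) (4,3) (4,3) (4,3) (4,3) (4,3) (4,3).
Under TDcU, Eve's choice at the node after T-B-a can never be reached regardless of what Finn does, so varying those choices leaves every outcome unchanged.
Holding the reachable choices fixed and varying the unreachable one freely already gives 2 equivalent strategies.
No other strategy reproduces this row, so those 2 are the full class: TDcU, TDcW.

2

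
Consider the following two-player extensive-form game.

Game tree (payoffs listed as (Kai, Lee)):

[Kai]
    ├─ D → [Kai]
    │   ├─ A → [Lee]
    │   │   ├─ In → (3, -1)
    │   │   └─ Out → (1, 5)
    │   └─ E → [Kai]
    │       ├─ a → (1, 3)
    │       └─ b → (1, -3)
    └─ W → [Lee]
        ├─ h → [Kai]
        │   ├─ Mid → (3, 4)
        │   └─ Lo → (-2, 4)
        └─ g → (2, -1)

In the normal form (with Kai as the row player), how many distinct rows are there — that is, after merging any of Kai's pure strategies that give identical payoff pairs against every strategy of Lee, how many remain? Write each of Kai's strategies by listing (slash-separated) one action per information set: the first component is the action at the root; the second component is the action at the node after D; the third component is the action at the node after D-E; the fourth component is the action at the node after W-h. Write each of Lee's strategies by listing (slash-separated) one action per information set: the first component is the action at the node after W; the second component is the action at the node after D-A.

Kai has 16 pure strategies: D/A/a/Mid, D/A/a/Lo, D/A/b/Mid, D/A/b/Lo, D/E/a/Mid, D/E/a/Lo, D/E/b/Mid, D/E/b/Lo, W/A/a/Mid, W/A/a/Lo, W/A/b/Mid, W/A/b/Lo, W/E/a/Mid, W/E/a/Lo, W/E/b/Mid, W/E/b/Lo. Columns: h/In, h/Out, g/In, g/Out.
{D/A/a/Mid, D/A/a/Lo, D/A/b/Mid, D/A/b/Lo} → row (3,-1) (1,5) (3,-1) (1,5)
{D/E/a/Mid, D/E/a/Lo} → row (1,3) (1,3) (1,3) (1,3)
{D/E/b/Mid, D/E/b/Lo} → row (1,-3) (1,-3) (1,-3) (1,-3)
{W/A/a/Mid, W/A/b/Mid, W/E/a/Mid, W/E/b/Mid} → row (3,4) (3,4) (2,-1) (2,-1)
{W/A/a/Lo, W/A/b/Lo, W/E/a/Lo, W/E/b/Lo} → row (-2,4) (-2,4) (2,-1) (2,-1)
That's 5 distinct rows out of 16 strategies.

5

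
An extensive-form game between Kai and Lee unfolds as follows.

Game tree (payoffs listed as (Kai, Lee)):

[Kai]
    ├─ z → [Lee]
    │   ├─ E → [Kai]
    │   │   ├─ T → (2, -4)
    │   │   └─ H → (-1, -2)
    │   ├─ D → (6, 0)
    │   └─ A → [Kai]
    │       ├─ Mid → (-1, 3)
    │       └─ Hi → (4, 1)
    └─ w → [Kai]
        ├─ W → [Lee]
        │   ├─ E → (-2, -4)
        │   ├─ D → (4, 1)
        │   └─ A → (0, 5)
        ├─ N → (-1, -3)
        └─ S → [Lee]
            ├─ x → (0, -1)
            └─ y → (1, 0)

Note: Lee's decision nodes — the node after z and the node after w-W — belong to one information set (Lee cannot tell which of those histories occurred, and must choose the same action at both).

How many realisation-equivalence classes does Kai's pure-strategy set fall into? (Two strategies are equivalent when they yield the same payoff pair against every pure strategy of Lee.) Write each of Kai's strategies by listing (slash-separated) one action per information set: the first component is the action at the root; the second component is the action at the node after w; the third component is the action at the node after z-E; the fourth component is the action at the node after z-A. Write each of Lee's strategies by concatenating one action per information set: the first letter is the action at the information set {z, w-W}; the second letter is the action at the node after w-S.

Kai has 24 pure strategies: z/W/T/Mid, z/W/T/Hi, z/W/H/Mid, z/W/H/Hi, z/N/T/Mid, z/N/T/Hi, z/N/H/Mid, z/N/H/Hi, z/S/T/Mid, z/S/T/Hi, z/S/H/Mid, z/S/H/Hi, w/W/T/Mid, w/W/T/Hi, w/W/H/Mid, w/W/H/Hi, w/N/T/Mid, w/N/T/Hi, w/N/H/Mid, w/N/H/Hi, w/S/T/Mid, w/S/T/Hi, w/S/H/Mid, w/S/H/Hi. Columns: Ex, Ey, Dx, Dy, Ax, Ay.
{z/W/T/Mid, z/N/T/Mid, z/S/T/Mid} → row (2,-4) (2,-4) (6,0) (6,0) (-1,3) (-1,3)
{z/W/T/Hi, z/N/T/Hi, z/S/T/Hi} → row (2,-4) (2,-4) (6,0) (6,0) (4,1) (4,1)
{z/W/H/Mid, z/N/H/Mid, z/S/H/Mid} → row (-1,-2) (-1,-2) (6,0) (6,0) (-1,3) (-1,3)
{z/W/H/Hi, z/N/H/Hi, z/S/H/Hi} → row (-1,-2) (-1,-2) (6,0) (6,0) (4,1) (4,1)
{w/W/T/Mid, w/W/T/Hi, w/W/H/Mid, w/W/H/Hi} → row (-2,-4) (-2,-4) (4,1) (4,1) (0,5) (0,5)
{w/N/T/Mid, w/N/T/Hi, w/N/H/Mid, w/N/H/Hi} → row (-1,-3) (-1,-3) (-1,-3) (-1,-3) (-1,-3) (-1,-3)
{w/S/T/Mid, w/S/T/Hi, w/S/H/Mid, w/S/H/Hi} → row (0,-1) (1,0) (0,-1) (1,0) (0,-1) (1,0)
That's 7 distinct rows out of 24 strategies.

7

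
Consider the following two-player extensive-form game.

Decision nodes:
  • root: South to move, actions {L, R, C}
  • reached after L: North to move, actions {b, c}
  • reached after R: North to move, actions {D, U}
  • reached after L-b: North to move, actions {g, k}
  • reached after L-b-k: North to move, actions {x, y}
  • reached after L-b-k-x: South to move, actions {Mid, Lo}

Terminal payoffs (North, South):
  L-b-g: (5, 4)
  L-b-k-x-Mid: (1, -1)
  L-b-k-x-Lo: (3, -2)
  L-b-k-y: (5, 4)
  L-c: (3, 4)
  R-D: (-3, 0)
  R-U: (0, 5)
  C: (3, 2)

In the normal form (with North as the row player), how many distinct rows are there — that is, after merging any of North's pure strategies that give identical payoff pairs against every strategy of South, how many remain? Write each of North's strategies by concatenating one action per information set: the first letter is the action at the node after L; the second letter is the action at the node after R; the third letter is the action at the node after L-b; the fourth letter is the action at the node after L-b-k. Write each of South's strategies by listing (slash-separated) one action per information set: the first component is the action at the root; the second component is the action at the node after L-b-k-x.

6

North has 16 pure strategies: bDgx, bDgy, bDkx, bDky, bUgx, bUgy, bUkx, bUky, cDgx, cDgy, cDkx, cDky, cUgx, cUgy, cUkx, cUky. Columns: L/Mid, L/Lo, R/Mid, R/Lo, C/Mid, C/Lo.
{bDgx, bDgy, bDky} → row (5,4) (5,4) (-3,0) (-3,0) (3,2) (3,2)
{bDkx} → row (1,-1) (3,-2) (-3,0) (-3,0) (3,2) (3,2)
{bUgx, bUgy, bUky} → row (5,4) (5,4) (0,5) (0,5) (3,2) (3,2)
{bUkx} → row (1,-1) (3,-2) (0,5) (0,5) (3,2) (3,2)
{cDgx, cDgy, cDkx, cDky} → row (3,4) (3,4) (-3,0) (-3,0) (3,2) (3,2)
{cUgx, cUgy, cUkx, cUky} → row (3,4) (3,4) (0,5) (0,5) (3,2) (3,2)
That's 6 distinct rows out of 16 strategies.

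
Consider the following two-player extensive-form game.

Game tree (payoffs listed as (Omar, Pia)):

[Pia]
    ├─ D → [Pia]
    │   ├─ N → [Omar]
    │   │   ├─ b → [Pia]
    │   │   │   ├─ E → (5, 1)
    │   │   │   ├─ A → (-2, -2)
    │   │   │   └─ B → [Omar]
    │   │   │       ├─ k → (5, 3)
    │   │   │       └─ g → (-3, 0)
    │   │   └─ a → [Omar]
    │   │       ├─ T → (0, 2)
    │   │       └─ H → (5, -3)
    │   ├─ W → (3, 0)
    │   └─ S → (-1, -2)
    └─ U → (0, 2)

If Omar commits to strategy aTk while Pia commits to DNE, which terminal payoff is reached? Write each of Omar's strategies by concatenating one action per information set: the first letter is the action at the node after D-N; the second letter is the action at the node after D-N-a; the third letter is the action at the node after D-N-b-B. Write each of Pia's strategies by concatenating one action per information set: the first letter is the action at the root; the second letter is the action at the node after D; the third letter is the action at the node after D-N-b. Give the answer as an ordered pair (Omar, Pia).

Trace the play path from the root:
  Pia plays D
  Pia plays N at [D]
  Omar plays a at [D-N]
  Omar plays T at [D-N-a]
→ terminal payoff (0, 2).
(Omar's choice at the node after D-N-b-B is never reached on this path, so it doesn't affect the outcome.)

(0, 2)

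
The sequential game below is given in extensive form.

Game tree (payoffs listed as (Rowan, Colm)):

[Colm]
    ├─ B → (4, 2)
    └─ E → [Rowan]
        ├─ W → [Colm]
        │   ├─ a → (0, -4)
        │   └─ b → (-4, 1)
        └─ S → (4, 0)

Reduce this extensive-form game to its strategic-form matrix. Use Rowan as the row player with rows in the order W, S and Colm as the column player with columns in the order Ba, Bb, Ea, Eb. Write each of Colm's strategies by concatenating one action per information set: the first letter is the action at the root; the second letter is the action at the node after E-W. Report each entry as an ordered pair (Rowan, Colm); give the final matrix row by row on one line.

W: (4,2) (4,2) (0,-4) (-4,1) | S: (4,2) (4,2) (4,0) (4,0)

           Ba       Bb       Ea       Eb
   W    (4,2)    (4,2)   (0,-4)   (-4,1)
   S    (4,2)    (4,2)    (4,0)    (4,0)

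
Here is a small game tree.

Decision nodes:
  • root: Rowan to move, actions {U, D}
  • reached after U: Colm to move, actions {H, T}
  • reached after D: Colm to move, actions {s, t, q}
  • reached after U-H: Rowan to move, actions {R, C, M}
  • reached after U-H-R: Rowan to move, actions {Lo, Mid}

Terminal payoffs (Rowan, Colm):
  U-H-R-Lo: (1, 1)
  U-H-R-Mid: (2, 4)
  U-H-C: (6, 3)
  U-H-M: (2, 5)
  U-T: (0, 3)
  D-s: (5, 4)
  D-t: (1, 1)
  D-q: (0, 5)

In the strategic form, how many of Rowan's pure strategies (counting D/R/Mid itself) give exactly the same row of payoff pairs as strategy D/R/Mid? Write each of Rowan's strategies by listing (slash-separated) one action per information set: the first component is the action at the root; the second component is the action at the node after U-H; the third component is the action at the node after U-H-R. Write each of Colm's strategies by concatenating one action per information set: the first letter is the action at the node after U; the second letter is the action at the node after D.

Row for D/R/Mid (columns Hs, Ht, Hq, Ts, Tt, Tq): (5,4) (1,1) (0,5) (5,4) (1,1) (0,5).
Under D/R/Mid, Rowan's choice at the node after U-H and at the node after U-H-R can never be reached regardless of what Colm does, so varying those choices leaves every outcome unchanged.
Holding the reachable choices fixed and varying the unreachable ones freely already gives 3 × 2 = 6 equivalent strategies.
No other strategy reproduces this row, so those 6 are the full class: D/R/Lo, D/R/Mid, D/C/Lo, D/C/Mid, D/M/Lo, D/M/Mid.

6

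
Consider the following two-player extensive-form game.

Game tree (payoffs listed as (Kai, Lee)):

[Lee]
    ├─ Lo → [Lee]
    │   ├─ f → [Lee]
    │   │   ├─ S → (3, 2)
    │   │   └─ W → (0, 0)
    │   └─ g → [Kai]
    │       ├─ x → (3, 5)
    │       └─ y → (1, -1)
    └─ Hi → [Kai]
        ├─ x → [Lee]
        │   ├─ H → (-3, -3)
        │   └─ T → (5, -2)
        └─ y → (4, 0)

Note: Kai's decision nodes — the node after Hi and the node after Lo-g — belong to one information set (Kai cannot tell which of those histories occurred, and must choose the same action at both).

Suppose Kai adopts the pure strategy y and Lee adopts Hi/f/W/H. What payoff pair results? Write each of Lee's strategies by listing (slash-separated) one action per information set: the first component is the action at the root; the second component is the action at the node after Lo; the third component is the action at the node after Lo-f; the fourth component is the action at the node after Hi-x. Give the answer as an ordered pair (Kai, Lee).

(4, 0)

Trace the play path from the root:
  Lee plays Hi
  Kai plays y at [Hi]
→ terminal payoff (4, 0).
(Lee's choice at the node after Lo is never reached on this path, so it doesn't affect the outcome.)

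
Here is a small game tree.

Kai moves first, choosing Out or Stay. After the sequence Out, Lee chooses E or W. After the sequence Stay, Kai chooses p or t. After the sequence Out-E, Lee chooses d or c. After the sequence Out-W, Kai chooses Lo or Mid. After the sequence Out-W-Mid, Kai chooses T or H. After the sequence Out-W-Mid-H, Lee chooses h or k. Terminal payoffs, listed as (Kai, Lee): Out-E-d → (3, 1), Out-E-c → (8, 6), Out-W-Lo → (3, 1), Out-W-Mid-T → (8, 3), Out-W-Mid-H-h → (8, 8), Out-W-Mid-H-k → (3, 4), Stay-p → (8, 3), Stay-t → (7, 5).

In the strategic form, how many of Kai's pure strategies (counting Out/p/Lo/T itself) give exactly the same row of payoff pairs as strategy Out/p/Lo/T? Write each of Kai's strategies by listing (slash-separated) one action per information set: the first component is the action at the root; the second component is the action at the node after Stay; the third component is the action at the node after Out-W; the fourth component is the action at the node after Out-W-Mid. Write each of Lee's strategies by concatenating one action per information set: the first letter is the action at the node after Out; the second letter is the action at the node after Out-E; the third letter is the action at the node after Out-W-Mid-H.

4

Row for Out/p/Lo/T (columns Edh, Edk, Ech, Eck, Wdh, Wdk, Wch, Wck): (3,1) (3,1) (8,6) (8,6) (3,1) (3,1) (3,1) (3,1).
Under Out/p/Lo/T, Kai's choice at the node after Stay and at the node after Out-W-Mid can never be reached regardless of what Lee does, so varying those choices leaves every outcome unchanged.
Holding the reachable choices fixed and varying the unreachable ones freely already gives 2 × 2 = 4 equivalent strategies.
No other strategy reproduces this row, so those 4 are the full class: Out/p/Lo/T, Out/p/Lo/H, Out/t/Lo/T, Out/t/Lo/H.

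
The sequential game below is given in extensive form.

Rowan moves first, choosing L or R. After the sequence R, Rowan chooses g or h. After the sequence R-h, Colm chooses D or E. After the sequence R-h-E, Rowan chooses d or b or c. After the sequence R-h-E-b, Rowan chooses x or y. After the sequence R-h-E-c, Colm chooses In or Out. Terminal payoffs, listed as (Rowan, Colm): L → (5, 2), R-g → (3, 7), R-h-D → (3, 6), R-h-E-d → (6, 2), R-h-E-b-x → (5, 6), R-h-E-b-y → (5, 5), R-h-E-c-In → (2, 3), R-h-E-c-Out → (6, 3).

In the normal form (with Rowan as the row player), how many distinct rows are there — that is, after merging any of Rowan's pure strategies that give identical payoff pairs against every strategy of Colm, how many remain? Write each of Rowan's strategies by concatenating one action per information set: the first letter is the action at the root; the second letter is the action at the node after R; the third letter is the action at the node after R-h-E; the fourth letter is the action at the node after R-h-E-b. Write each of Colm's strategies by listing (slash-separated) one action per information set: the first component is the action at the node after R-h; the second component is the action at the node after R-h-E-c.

6

Rowan has 24 pure strategies: Lgdx, Lgdy, Lgbx, Lgby, Lgcx, Lgcy, Lhdx, Lhdy, Lhbx, Lhby, Lhcx, Lhcy, Rgdx, Rgdy, Rgbx, Rgby, Rgcx, Rgcy, Rhdx, Rhdy, Rhbx, Rhby, Rhcx, Rhcy. Columns: D/In, D/Out, E/In, E/Out.
{Lgdx, Lgdy, Lgbx, Lgby, Lgcx, Lgcy, Lhdx, Lhdy, Lhbx, Lhby, Lhcx, Lhcy} → row (5,2) (5,2) (5,2) (5,2)
{Rgdx, Rgdy, Rgbx, Rgby, Rgcx, Rgcy} → row (3,7) (3,7) (3,7) (3,7)
{Rhdx, Rhdy} → row (3,6) (3,6) (6,2) (6,2)
{Rhbx} → row (3,6) (3,6) (5,6) (5,6)
{Rhby} → row (3,6) (3,6) (5,5) (5,5)
{Rhcx, Rhcy} → row (3,6) (3,6) (2,3) (6,3)
That's 6 distinct rows out of 24 strategies.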